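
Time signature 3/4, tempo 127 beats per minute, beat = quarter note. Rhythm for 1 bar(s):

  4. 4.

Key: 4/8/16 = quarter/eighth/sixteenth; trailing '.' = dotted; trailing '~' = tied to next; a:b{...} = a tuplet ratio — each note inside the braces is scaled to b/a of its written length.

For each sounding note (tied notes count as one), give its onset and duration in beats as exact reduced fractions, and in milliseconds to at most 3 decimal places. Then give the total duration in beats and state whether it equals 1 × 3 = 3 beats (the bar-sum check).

1) 0.0ms=0b +708.661ms=3/2b
2) 708.661ms=3/2b +708.661ms=3/2b
Σ=3b of 3 (127bpm 3/4) — PASS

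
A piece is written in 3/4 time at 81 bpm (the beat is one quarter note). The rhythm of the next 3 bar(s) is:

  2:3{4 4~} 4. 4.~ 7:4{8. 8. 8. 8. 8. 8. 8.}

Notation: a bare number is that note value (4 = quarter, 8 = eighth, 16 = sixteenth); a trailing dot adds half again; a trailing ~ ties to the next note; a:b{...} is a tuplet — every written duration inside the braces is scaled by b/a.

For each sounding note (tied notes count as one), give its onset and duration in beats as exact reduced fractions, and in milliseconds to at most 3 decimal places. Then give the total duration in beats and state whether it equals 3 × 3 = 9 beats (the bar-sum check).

1) 0.0ms=0b +1111.111ms=3/2b
2) 1111.111ms=3/2b +2222.222ms=3b
3) 3333.333ms=9/2b +1428.571ms=27/14b
4) 4761.905ms=45/7b +317.46ms=3/7b
5) 5079.365ms=48/7b +317.46ms=3/7b
6) 5396.825ms=51/7b +317.46ms=3/7b
7) 5714.286ms=54/7b +317.46ms=3/7b
8) 6031.746ms=57/7b +317.46ms=3/7b
9) 6349.206ms=60/7b +317.46ms=3/7b
Σ=9b of 9 (81bpm 3/4) — PASS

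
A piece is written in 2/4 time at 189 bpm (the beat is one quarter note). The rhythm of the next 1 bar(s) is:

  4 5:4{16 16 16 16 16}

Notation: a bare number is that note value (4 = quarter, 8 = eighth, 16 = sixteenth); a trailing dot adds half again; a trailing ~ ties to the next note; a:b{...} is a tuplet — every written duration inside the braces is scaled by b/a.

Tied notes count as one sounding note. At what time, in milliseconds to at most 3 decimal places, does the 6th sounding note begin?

1. 0.0ms @ 0 + 317.46ms (1)
2. 317.46ms @ 1 + 63.492ms (1/5)
3. 380.952ms @ 6/5 + 63.492ms (1/5)
4. 444.444ms @ 7/5 + 63.492ms (1/5)
5. 507.937ms @ 8/5 + 63.492ms (1/5)
6. 571.429ms @ 9/5 + 63.492ms (1/5)

note 6 onset = 9/5b = 571.429ms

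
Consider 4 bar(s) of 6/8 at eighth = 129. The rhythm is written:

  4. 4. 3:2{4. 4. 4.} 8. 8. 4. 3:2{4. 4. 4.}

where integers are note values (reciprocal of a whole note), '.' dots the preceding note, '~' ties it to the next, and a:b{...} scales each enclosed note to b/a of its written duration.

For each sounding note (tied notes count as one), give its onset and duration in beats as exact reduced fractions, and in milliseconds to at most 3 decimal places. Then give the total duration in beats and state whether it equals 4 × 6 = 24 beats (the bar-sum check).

1) 0.0ms=0b +1395.349ms=3b
2) 1395.349ms=3b +1395.349ms=3b
3) 2790.698ms=6b +930.233ms=2b
4) 3720.93ms=8b +930.233ms=2b
5) 4651.163ms=10b +930.233ms=2b
6) 5581.395ms=12b +697.674ms=3/2b
7) 6279.07ms=27/2b +697.674ms=3/2b
8) 6976.744ms=15b +1395.349ms=3b
9) 8372.093ms=18b +930.233ms=2b
10) 9302.326ms=20b +930.233ms=2b
11) 10232.558ms=22b +930.233ms=2b
Σ=24b of 24 (129bpm 6/8) — PASS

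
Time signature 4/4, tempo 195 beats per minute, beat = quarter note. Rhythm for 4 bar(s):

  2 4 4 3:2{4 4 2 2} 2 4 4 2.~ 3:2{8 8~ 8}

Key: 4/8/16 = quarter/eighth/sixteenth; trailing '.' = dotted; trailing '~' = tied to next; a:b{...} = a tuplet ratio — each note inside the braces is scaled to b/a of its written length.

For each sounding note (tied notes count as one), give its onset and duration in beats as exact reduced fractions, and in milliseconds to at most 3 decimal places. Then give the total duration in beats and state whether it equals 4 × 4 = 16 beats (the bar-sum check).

1) 0.0ms=0b +615.385ms=2b
2) 615.385ms=2b +307.692ms=1b
3) 923.077ms=3b +307.692ms=1b
4) 1230.769ms=4b +205.128ms=2/3b
5) 1435.897ms=14/3b +205.128ms=2/3b
6) 1641.026ms=16/3b +410.256ms=4/3b
7) 2051.282ms=20/3b +410.256ms=4/3b
8) 2461.538ms=8b +615.385ms=2b
9) 3076.923ms=10b +307.692ms=1b
10) 3384.615ms=11b +307.692ms=1b
11) 3692.308ms=12b +1025.641ms=10/3b
12) 4717.949ms=46/3b +205.128ms=2/3b
Σ=16b of 16 (195bpm 4/4) — PASS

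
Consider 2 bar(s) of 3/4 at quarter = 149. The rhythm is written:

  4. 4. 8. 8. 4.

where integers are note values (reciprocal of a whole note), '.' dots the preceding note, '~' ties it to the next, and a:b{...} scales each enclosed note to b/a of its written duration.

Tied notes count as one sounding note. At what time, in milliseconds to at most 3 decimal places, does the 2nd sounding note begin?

note 2 onset = 3/2b = 604.027ms

1. 0.0ms @ 0 + 604.027ms (3/2)
2. 604.027ms @ 3/2 + 604.027ms (3/2)
3. 1208.054ms @ 3 + 302.013ms (3/4)
4. 1510.067ms @ 15/4 + 302.013ms (3/4)
5. 1812.081ms @ 9/2 + 604.027ms (3/2)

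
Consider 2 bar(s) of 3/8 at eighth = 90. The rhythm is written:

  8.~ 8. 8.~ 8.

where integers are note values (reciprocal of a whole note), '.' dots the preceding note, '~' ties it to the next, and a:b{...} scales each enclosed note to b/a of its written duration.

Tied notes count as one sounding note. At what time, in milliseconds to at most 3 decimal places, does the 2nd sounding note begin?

note 2 onset = 3b = 2000.0ms

1. 0.0ms @ 0 + 2000.0ms (3)
2. 2000.0ms @ 3 + 2000.0ms (3)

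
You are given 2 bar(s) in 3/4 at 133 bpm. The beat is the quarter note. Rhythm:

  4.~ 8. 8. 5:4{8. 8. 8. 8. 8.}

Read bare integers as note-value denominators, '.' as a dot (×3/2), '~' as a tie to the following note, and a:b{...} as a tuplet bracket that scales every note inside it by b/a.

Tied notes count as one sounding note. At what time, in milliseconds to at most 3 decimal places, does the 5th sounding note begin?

note 5 onset = 21/5b = 1894.737ms

1. 0.0ms @ 0 + 1015.038ms (9/4)
2. 1015.038ms @ 9/4 + 338.346ms (3/4)
3. 1353.383ms @ 3 + 270.677ms (3/5)
4. 1624.06ms @ 18/5 + 270.677ms (3/5)
5. 1894.737ms @ 21/5 + 270.677ms (3/5)
6. 2165.414ms @ 24/5 + 270.677ms (3/5)
7. 2436.09ms @ 27/5 + 270.677ms (3/5)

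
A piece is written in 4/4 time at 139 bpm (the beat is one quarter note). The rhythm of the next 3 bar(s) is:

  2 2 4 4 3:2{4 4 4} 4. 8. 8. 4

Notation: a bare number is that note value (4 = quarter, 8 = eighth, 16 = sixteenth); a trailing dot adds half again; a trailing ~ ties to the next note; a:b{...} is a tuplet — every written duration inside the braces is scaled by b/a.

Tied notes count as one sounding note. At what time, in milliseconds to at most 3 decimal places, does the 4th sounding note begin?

1. 0.0ms @ 0 + 863.309ms (2)
2. 863.309ms @ 2 + 863.309ms (2)
3. 1726.619ms @ 4 + 431.655ms (1)
4. 2158.273ms @ 5 + 431.655ms (1)
5. 2589.928ms @ 6 + 287.77ms (2/3)
6. 2877.698ms @ 20/3 + 287.77ms (2/3)
7. 3165.468ms @ 22/3 + 287.77ms (2/3)
8. 3453.237ms @ 8 + 647.482ms (3/2)
9. 4100.719ms @ 19/2 + 323.741ms (3/4)
10. 4424.46ms @ 41/4 + 323.741ms (3/4)
11. 4748.201ms @ 11 + 431.655ms (1)

note 4 onset = 5b = 2158.273ms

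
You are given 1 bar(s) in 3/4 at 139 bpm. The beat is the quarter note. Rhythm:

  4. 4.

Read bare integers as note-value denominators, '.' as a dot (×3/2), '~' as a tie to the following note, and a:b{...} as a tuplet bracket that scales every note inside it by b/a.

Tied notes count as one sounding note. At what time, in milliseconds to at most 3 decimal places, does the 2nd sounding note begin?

1. 0.0ms @ 0 + 647.482ms (3/2)
2. 647.482ms @ 3/2 + 647.482ms (3/2)

note 2 onset = 3/2b = 647.482ms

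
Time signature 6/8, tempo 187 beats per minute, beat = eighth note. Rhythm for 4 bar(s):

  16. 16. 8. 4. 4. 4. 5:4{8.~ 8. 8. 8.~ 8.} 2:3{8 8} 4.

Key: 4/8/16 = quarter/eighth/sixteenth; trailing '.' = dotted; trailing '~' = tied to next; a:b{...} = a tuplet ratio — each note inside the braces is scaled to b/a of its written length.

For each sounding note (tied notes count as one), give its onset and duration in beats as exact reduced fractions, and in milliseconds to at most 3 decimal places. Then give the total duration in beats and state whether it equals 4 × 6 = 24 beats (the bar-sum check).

1) 0.0ms=0b +240.642ms=3/4b
2) 240.642ms=3/4b +240.642ms=3/4b
3) 481.283ms=3/2b +481.283ms=3/2b
4) 962.567ms=3b +962.567ms=3b
5) 1925.134ms=6b +962.567ms=3b
6) 2887.701ms=9b +962.567ms=3b
7) 3850.267ms=12b +770.053ms=12/5b
8) 4620.321ms=72/5b +385.027ms=6/5b
9) 5005.348ms=78/5b +770.053ms=12/5b
10) 5775.401ms=18b +481.283ms=3/2b
11) 6256.684ms=39/2b +481.283ms=3/2b
12) 6737.968ms=21b +962.567ms=3b
Σ=24b of 24 (187bpm 6/8) — PASS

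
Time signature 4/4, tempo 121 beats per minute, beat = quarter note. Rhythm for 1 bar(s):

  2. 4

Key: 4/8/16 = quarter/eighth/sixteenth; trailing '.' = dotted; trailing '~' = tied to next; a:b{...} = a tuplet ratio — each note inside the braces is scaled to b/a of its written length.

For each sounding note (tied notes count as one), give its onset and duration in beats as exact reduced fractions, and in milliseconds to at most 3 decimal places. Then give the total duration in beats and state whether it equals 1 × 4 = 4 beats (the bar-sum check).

1) 0.0ms=0b +1487.603ms=3b
2) 1487.603ms=3b +495.868ms=1b
Σ=4b of 4 (121bpm 4/4) — PASS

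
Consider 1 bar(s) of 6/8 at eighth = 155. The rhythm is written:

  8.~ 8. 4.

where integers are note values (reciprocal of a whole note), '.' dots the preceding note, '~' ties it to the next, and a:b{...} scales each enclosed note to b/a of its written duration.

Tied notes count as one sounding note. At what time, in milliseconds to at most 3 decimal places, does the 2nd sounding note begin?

1. 0.0ms @ 0 + 1161.29ms (3)
2. 1161.29ms @ 3 + 1161.29ms (3)

note 2 onset = 3b = 1161.29ms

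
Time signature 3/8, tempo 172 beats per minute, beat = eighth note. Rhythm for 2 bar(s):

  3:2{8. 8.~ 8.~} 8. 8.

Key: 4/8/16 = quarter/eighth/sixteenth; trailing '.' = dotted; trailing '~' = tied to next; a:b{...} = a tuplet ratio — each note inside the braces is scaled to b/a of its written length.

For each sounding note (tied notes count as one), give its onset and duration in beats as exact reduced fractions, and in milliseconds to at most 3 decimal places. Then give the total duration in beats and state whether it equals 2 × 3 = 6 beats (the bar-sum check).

1) 0.0ms=0b +348.837ms=1b
2) 348.837ms=1b +1220.93ms=7/2b
3) 1569.767ms=9/2b +523.256ms=3/2b
Σ=6b of 6 (172bpm 3/8) — PASS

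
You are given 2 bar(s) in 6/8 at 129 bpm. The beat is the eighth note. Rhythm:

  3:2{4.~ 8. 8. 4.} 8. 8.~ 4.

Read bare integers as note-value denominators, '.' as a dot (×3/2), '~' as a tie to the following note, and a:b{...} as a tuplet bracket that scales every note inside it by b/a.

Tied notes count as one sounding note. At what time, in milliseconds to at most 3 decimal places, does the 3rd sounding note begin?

note 3 onset = 4b = 1860.465ms

1. 0.0ms @ 0 + 1395.349ms (3)
2. 1395.349ms @ 3 + 465.116ms (1)
3. 1860.465ms @ 4 + 930.233ms (2)
4. 2790.698ms @ 6 + 697.674ms (3/2)
5. 3488.372ms @ 15/2 + 2093.023ms (9/2)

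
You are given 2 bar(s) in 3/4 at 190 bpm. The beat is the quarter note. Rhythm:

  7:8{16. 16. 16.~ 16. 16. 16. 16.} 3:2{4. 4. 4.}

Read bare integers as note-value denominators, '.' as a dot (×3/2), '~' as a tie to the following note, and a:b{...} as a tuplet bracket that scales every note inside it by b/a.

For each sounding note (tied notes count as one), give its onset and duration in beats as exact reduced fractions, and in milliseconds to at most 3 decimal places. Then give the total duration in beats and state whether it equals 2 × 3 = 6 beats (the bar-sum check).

1) 0.0ms=0b +135.338ms=3/7b
2) 135.338ms=3/7b +135.338ms=3/7b
3) 270.677ms=6/7b +270.677ms=6/7b
4) 541.353ms=12/7b +135.338ms=3/7b
5) 676.692ms=15/7b +135.338ms=3/7b
6) 812.03ms=18/7b +135.338ms=3/7b
7) 947.368ms=3b +315.789ms=1b
8) 1263.158ms=4b +315.789ms=1b
9) 1578.947ms=5b +315.789ms=1b
Σ=6b of 6 (190bpm 3/4) — PASS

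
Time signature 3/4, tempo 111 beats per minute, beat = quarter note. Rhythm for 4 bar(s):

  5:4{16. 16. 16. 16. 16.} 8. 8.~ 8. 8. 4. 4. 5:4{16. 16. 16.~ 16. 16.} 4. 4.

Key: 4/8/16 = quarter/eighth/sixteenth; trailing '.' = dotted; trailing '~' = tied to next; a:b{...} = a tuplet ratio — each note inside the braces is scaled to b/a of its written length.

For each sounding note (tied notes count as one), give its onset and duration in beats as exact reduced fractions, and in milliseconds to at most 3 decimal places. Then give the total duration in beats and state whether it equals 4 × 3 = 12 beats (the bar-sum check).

1) 0.0ms=0b +162.162ms=3/10b
2) 162.162ms=3/10b +162.162ms=3/10b
3) 324.324ms=3/5b +162.162ms=3/10b
4) 486.486ms=9/10b +162.162ms=3/10b
5) 648.649ms=6/5b +162.162ms=3/10b
6) 810.811ms=3/2b +405.405ms=3/4b
7) 1216.216ms=9/4b +810.811ms=3/2b
8) 2027.027ms=15/4b +405.405ms=3/4b
9) 2432.432ms=9/2b +810.811ms=3/2b
10) 3243.243ms=6b +810.811ms=3/2b
11) 4054.054ms=15/2b +162.162ms=3/10b
12) 4216.216ms=39/5b +162.162ms=3/10b
13) 4378.378ms=81/10b +324.324ms=3/5b
14) 4702.703ms=87/10b +162.162ms=3/10b
15) 4864.865ms=9b +810.811ms=3/2b
16) 5675.676ms=21/2b +810.811ms=3/2b
Σ=12b of 12 (111bpm 3/4) — PASS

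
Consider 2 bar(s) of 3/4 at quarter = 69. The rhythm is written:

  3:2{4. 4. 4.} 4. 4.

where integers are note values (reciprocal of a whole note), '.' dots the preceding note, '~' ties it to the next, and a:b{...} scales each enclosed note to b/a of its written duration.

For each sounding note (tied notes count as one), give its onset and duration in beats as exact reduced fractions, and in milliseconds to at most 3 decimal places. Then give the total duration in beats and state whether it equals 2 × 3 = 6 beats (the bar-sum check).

1) 0.0ms=0b +869.565ms=1b
2) 869.565ms=1b +869.565ms=1b
3) 1739.13ms=2b +869.565ms=1b
4) 2608.696ms=3b +1304.348ms=3/2b
5) 3913.043ms=9/2b +1304.348ms=3/2b
Σ=6b of 6 (69bpm 3/4) — PASS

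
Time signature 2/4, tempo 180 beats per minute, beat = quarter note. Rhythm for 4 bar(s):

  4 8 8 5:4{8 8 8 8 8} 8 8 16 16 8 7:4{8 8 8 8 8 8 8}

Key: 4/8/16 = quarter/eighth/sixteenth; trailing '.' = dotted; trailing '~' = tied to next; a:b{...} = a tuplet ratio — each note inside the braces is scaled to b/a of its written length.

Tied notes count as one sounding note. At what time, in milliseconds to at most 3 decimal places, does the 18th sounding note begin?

note 18 onset = 50/7b = 2380.952ms

1. 0.0ms @ 0 + 333.333ms (1)
2. 333.333ms @ 1 + 166.667ms (1/2)
3. 500.0ms @ 3/2 + 166.667ms (1/2)
4. 666.667ms @ 2 + 133.333ms (2/5)
5. 800.0ms @ 12/5 + 133.333ms (2/5)
6. 933.333ms @ 14/5 + 133.333ms (2/5)
7. 1066.667ms @ 16/5 + 133.333ms (2/5)
8. 1200.0ms @ 18/5 + 133.333ms (2/5)
9. 1333.333ms @ 4 + 166.667ms (1/2)
10. 1500.0ms @ 9/2 + 166.667ms (1/2)
11. 1666.667ms @ 5 + 83.333ms (1/4)
12. 1750.0ms @ 21/4 + 83.333ms (1/4)
13. 1833.333ms @ 11/2 + 166.667ms (1/2)
14. 2000.0ms @ 6 + 95.238ms (2/7)
15. 2095.238ms @ 44/7 + 95.238ms (2/7)
16. 2190.476ms @ 46/7 + 95.238ms (2/7)
17. 2285.714ms @ 48/7 + 95.238ms (2/7)
18. 2380.952ms @ 50/7 + 95.238ms (2/7)
19. 2476.19ms @ 52/7 + 95.238ms (2/7)
20. 2571.429ms @ 54/7 + 95.238ms (2/7)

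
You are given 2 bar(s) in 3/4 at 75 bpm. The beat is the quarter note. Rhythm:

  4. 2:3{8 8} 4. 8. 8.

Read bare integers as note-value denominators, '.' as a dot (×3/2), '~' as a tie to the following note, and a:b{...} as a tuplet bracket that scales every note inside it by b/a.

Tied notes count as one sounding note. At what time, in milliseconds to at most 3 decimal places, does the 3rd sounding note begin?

1. 0.0ms @ 0 + 1200.0ms (3/2)
2. 1200.0ms @ 3/2 + 600.0ms (3/4)
3. 1800.0ms @ 9/4 + 600.0ms (3/4)
4. 2400.0ms @ 3 + 1200.0ms (3/2)
5. 3600.0ms @ 9/2 + 600.0ms (3/4)
6. 4200.0ms @ 21/4 + 600.0ms (3/4)

note 3 onset = 9/4b = 1800.0ms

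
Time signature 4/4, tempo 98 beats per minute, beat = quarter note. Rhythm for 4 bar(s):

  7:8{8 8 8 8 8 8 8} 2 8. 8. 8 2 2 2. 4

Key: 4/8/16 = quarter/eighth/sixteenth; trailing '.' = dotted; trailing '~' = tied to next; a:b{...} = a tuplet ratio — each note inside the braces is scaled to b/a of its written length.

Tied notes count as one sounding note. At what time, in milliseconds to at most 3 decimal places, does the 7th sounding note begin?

1. 0.0ms @ 0 + 349.854ms (4/7)
2. 349.854ms @ 4/7 + 349.854ms (4/7)
3. 699.708ms @ 8/7 + 349.854ms (4/7)
4. 1049.563ms @ 12/7 + 349.854ms (4/7)
5. 1399.417ms @ 16/7 + 349.854ms (4/7)
6. 1749.271ms @ 20/7 + 349.854ms (4/7)
7. 2099.125ms @ 24/7 + 349.854ms (4/7)
8. 2448.98ms @ 4 + 1224.49ms (2)
9. 3673.469ms @ 6 + 459.184ms (3/4)
10. 4132.653ms @ 27/4 + 459.184ms (3/4)
11. 4591.837ms @ 15/2 + 306.122ms (1/2)
12. 4897.959ms @ 8 + 1224.49ms (2)
13. 6122.449ms @ 10 + 1224.49ms (2)
14. 7346.939ms @ 12 + 1836.735ms (3)
15. 9183.673ms @ 15 + 612.245ms (1)

note 7 onset = 24/7b = 2099.125ms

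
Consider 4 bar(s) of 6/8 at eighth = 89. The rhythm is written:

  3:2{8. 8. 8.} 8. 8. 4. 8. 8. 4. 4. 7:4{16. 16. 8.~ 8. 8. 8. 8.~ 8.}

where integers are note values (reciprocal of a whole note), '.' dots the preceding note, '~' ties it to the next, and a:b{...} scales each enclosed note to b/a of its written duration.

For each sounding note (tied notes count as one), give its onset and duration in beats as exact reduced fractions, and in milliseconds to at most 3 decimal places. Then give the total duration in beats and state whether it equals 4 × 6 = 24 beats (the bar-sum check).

1) 0.0ms=0b +674.157ms=1b
2) 674.157ms=1b +674.157ms=1b
3) 1348.315ms=2b +674.157ms=1b
4) 2022.472ms=3b +1011.236ms=3/2b
5) 3033.708ms=9/2b +1011.236ms=3/2b
6) 4044.944ms=6b +2022.472ms=3b
7) 6067.416ms=9b +1011.236ms=3/2b
8) 7078.652ms=21/2b +1011.236ms=3/2b
9) 8089.888ms=12b +2022.472ms=3b
10) 10112.36ms=15b +2022.472ms=3b
11) 12134.831ms=18b +288.925ms=3/7b
12) 12423.756ms=129/7b +288.925ms=3/7b
13) 12712.681ms=132/7b +1155.698ms=12/7b
14) 13868.379ms=144/7b +577.849ms=6/7b
15) 14446.228ms=150/7b +577.849ms=6/7b
16) 15024.077ms=156/7b +1155.698ms=12/7b
Σ=24b of 24 (89bpm 6/8) — PASS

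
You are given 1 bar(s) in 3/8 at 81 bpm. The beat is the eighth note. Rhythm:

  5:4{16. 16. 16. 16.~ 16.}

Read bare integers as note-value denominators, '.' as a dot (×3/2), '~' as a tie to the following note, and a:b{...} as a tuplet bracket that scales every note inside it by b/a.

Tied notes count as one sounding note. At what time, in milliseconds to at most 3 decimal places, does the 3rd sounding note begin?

1. 0.0ms @ 0 + 444.444ms (3/5)
2. 444.444ms @ 3/5 + 444.444ms (3/5)
3. 888.889ms @ 6/5 + 444.444ms (3/5)
4. 1333.333ms @ 9/5 + 888.889ms (6/5)

note 3 onset = 6/5b = 888.889ms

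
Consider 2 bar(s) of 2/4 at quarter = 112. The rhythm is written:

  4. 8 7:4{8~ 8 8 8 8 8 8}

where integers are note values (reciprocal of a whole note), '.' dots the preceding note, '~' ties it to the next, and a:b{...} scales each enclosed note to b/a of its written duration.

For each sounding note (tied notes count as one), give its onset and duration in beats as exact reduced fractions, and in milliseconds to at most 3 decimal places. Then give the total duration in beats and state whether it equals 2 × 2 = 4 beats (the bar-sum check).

1) 0.0ms=0b +803.571ms=3/2b
2) 803.571ms=3/2b +267.857ms=1/2b
3) 1071.429ms=2b +306.122ms=4/7b
4) 1377.551ms=18/7b +153.061ms=2/7b
5) 1530.612ms=20/7b +153.061ms=2/7b
6) 1683.673ms=22/7b +153.061ms=2/7b
7) 1836.735ms=24/7b +153.061ms=2/7b
8) 1989.796ms=26/7b +153.061ms=2/7b
Σ=4b of 4 (112bpm 2/4) — PASS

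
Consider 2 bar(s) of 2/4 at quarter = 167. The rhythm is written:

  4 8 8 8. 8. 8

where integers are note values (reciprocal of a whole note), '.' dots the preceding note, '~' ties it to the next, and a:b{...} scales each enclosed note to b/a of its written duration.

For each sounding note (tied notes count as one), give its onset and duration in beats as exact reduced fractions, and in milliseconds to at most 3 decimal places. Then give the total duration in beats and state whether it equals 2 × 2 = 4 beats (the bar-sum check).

1) 0.0ms=0b +359.281ms=1b
2) 359.281ms=1b +179.641ms=1/2b
3) 538.922ms=3/2b +179.641ms=1/2b
4) 718.563ms=2b +269.461ms=3/4b
5) 988.024ms=11/4b +269.461ms=3/4b
6) 1257.485ms=7/2b +179.641ms=1/2b
Σ=4b of 4 (167bpm 2/4) — PASS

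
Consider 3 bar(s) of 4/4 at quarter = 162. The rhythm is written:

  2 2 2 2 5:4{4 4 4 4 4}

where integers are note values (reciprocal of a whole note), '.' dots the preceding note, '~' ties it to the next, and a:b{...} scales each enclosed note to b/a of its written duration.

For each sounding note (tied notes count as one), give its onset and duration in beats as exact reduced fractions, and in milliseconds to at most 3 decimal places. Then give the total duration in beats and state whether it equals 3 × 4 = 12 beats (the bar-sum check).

1) 0.0ms=0b +740.741ms=2b
2) 740.741ms=2b +740.741ms=2b
3) 1481.481ms=4b +740.741ms=2b
4) 2222.222ms=6b +740.741ms=2b
5) 2962.963ms=8b +296.296ms=4/5b
6) 3259.259ms=44/5b +296.296ms=4/5b
7) 3555.556ms=48/5b +296.296ms=4/5b
8) 3851.852ms=52/5b +296.296ms=4/5b
9) 4148.148ms=56/5b +296.296ms=4/5b
Σ=12b of 12 (162bpm 4/4) — PASS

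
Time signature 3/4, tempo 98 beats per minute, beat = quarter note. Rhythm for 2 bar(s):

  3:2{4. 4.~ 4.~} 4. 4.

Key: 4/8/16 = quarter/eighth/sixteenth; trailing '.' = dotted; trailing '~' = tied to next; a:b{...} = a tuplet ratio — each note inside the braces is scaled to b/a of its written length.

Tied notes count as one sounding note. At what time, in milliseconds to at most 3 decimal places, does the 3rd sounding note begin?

1. 0.0ms @ 0 + 612.245ms (1)
2. 612.245ms @ 1 + 2142.857ms (7/2)
3. 2755.102ms @ 9/2 + 918.367ms (3/2)

note 3 onset = 9/2b = 2755.102ms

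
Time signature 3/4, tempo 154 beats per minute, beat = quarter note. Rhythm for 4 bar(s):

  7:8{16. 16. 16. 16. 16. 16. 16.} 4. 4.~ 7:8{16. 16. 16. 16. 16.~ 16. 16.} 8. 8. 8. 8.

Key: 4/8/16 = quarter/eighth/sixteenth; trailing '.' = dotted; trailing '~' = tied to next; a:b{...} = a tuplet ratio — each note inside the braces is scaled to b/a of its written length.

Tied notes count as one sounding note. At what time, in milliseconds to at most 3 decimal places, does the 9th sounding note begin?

1. 0.0ms @ 0 + 166.976ms (3/7)
2. 166.976ms @ 3/7 + 166.976ms (3/7)
3. 333.952ms @ 6/7 + 166.976ms (3/7)
4. 500.928ms @ 9/7 + 166.976ms (3/7)
5. 667.904ms @ 12/7 + 166.976ms (3/7)
6. 834.879ms @ 15/7 + 166.976ms (3/7)
7. 1001.855ms @ 18/7 + 166.976ms (3/7)
8. 1168.831ms @ 3 + 584.416ms (3/2)
9. 1753.247ms @ 9/2 + 751.391ms (27/14)
10. 2504.638ms @ 45/7 + 166.976ms (3/7)
11. 2671.614ms @ 48/7 + 166.976ms (3/7)
12. 2838.59ms @ 51/7 + 166.976ms (3/7)
13. 3005.566ms @ 54/7 + 333.952ms (6/7)
14. 3339.518ms @ 60/7 + 166.976ms (3/7)
15. 3506.494ms @ 9 + 292.208ms (3/4)
16. 3798.701ms @ 39/4 + 292.208ms (3/4)
17. 4090.909ms @ 21/2 + 292.208ms (3/4)
18. 4383.117ms @ 45/4 + 292.208ms (3/4)

note 9 onset = 9/2b = 1753.247ms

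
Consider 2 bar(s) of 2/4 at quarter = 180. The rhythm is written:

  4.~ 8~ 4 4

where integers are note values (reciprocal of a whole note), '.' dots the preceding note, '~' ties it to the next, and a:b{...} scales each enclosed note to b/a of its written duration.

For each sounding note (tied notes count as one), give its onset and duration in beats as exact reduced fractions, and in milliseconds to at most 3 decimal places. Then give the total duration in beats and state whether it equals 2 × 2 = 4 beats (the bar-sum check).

1) 0.0ms=0b +1000.0ms=3b
2) 1000.0ms=3b +333.333ms=1b
Σ=4b of 4 (180bpm 2/4) — PASS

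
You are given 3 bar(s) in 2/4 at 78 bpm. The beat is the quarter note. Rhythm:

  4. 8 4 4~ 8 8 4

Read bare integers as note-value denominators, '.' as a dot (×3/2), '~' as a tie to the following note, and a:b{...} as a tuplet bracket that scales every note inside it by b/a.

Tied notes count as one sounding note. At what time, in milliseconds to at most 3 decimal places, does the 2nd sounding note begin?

note 2 onset = 3/2b = 1153.846ms

1. 0.0ms @ 0 + 1153.846ms (3/2)
2. 1153.846ms @ 3/2 + 384.615ms (1/2)
3. 1538.462ms @ 2 + 769.231ms (1)
4. 2307.692ms @ 3 + 1153.846ms (3/2)
5. 3461.538ms @ 9/2 + 384.615ms (1/2)
6. 3846.154ms @ 5 + 769.231ms (1)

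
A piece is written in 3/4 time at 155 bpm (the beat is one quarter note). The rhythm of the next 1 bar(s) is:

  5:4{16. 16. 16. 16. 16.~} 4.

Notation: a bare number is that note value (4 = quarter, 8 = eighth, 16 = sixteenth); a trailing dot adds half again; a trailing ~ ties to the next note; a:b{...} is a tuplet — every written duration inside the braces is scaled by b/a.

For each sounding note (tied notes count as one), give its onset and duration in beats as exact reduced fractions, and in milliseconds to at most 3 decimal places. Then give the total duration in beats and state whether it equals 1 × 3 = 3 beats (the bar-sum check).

1) 0.0ms=0b +116.129ms=3/10b
2) 116.129ms=3/10b +116.129ms=3/10b
3) 232.258ms=3/5b +116.129ms=3/10b
4) 348.387ms=9/10b +116.129ms=3/10b
5) 464.516ms=6/5b +696.774ms=9/5b
Σ=3b of 3 (155bpm 3/4) — PASS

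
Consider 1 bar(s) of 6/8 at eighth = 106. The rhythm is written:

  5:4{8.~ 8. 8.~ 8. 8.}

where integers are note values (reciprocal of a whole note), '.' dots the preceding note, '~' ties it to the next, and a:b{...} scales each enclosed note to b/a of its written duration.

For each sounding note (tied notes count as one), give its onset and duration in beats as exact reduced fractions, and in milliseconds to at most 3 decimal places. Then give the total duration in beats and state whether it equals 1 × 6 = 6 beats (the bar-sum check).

1) 0.0ms=0b +1358.491ms=12/5b
2) 1358.491ms=12/5b +1358.491ms=12/5b
3) 2716.981ms=24/5b +679.245ms=6/5b
Σ=6b of 6 (106bpm 6/8) — PASS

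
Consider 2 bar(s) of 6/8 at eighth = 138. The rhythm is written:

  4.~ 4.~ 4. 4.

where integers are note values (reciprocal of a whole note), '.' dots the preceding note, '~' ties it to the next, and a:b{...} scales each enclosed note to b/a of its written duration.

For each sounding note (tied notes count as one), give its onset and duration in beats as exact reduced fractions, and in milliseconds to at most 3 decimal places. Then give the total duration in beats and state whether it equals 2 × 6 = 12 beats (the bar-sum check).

1) 0.0ms=0b +3913.043ms=9b
2) 3913.043ms=9b +1304.348ms=3b
Σ=12b of 12 (138bpm 6/8) — PASS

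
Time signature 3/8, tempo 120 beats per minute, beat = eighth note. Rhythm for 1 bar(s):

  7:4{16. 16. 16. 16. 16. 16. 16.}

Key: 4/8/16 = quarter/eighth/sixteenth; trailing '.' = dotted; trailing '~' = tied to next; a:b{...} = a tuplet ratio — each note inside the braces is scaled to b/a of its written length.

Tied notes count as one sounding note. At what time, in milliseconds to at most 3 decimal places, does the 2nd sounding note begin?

note 2 onset = 3/7b = 214.286ms

1. 0.0ms @ 0 + 214.286ms (3/7)
2. 214.286ms @ 3/7 + 214.286ms (3/7)
3. 428.571ms @ 6/7 + 214.286ms (3/7)
4. 642.857ms @ 9/7 + 214.286ms (3/7)
5. 857.143ms @ 12/7 + 214.286ms (3/7)
6. 1071.429ms @ 15/7 + 214.286ms (3/7)
7. 1285.714ms @ 18/7 + 214.286ms (3/7)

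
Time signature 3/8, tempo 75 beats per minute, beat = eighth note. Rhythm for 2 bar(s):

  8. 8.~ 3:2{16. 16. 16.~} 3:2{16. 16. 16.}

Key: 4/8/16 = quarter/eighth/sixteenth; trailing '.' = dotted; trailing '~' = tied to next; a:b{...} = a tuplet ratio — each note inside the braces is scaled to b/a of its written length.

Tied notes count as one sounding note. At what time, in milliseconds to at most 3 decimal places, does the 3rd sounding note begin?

1. 0.0ms @ 0 + 1200.0ms (3/2)
2. 1200.0ms @ 3/2 + 1600.0ms (2)
3. 2800.0ms @ 7/2 + 400.0ms (1/2)
4. 3200.0ms @ 4 + 800.0ms (1)
5. 4000.0ms @ 5 + 400.0ms (1/2)
6. 4400.0ms @ 11/2 + 400.0ms (1/2)

note 3 onset = 7/2b = 2800.0ms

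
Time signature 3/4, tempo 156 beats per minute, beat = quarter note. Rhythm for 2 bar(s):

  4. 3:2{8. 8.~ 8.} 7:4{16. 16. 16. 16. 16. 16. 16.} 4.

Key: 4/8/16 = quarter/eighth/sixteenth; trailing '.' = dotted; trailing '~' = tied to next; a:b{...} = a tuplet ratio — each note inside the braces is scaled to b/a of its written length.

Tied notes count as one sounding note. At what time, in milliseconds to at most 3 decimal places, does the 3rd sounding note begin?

1. 0.0ms @ 0 + 576.923ms (3/2)
2. 576.923ms @ 3/2 + 192.308ms (1/2)
3. 769.231ms @ 2 + 384.615ms (1)
4. 1153.846ms @ 3 + 82.418ms (3/14)
5. 1236.264ms @ 45/14 + 82.418ms (3/14)
6. 1318.681ms @ 24/7 + 82.418ms (3/14)
7. 1401.099ms @ 51/14 + 82.418ms (3/14)
8. 1483.516ms @ 27/7 + 82.418ms (3/14)
9. 1565.934ms @ 57/14 + 82.418ms (3/14)
10. 1648.352ms @ 30/7 + 82.418ms (3/14)
11. 1730.769ms @ 9/2 + 576.923ms (3/2)

note 3 onset = 2b = 769.231ms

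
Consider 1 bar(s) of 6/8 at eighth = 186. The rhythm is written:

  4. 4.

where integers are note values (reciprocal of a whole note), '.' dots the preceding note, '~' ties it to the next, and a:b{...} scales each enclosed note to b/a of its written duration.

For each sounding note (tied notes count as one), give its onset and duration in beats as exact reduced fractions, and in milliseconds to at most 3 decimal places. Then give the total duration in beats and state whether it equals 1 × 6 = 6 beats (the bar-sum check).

1) 0.0ms=0b +967.742ms=3b
2) 967.742ms=3b +967.742ms=3b
Σ=6b of 6 (186bpm 6/8) — PASS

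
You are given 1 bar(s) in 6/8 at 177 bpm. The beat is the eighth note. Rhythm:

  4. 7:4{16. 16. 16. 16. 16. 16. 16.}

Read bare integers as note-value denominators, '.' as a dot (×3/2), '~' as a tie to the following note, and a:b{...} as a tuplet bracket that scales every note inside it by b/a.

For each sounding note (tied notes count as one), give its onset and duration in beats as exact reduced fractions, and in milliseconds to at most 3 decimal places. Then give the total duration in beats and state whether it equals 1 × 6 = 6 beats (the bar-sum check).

1) 0.0ms=0b +1016.949ms=3b
2) 1016.949ms=3b +145.278ms=3/7b
3) 1162.228ms=24/7b +145.278ms=3/7b
4) 1307.506ms=27/7b +145.278ms=3/7b
5) 1452.785ms=30/7b +145.278ms=3/7b
6) 1598.063ms=33/7b +145.278ms=3/7b
7) 1743.341ms=36/7b +145.278ms=3/7b
8) 1888.62ms=39/7b +145.278ms=3/7b
Σ=6b of 6 (177bpm 6/8) — PASS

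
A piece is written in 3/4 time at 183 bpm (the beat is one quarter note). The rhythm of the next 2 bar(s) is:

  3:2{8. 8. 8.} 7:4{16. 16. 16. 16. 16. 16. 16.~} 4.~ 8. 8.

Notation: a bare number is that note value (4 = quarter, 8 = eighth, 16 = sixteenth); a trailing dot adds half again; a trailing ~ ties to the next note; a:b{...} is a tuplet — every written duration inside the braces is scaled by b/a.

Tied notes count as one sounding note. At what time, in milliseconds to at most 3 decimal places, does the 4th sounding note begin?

1. 0.0ms @ 0 + 163.934ms (1/2)
2. 163.934ms @ 1/2 + 163.934ms (1/2)
3. 327.869ms @ 1 + 163.934ms (1/2)
4. 491.803ms @ 3/2 + 70.258ms (3/14)
5. 562.061ms @ 12/7 + 70.258ms (3/14)
6. 632.319ms @ 27/14 + 70.258ms (3/14)
7. 702.576ms @ 15/7 + 70.258ms (3/14)
8. 772.834ms @ 33/14 + 70.258ms (3/14)
9. 843.091ms @ 18/7 + 70.258ms (3/14)
10. 913.349ms @ 39/14 + 807.963ms (69/28)
11. 1721.311ms @ 21/4 + 245.902ms (3/4)

note 4 onset = 3/2b = 491.803ms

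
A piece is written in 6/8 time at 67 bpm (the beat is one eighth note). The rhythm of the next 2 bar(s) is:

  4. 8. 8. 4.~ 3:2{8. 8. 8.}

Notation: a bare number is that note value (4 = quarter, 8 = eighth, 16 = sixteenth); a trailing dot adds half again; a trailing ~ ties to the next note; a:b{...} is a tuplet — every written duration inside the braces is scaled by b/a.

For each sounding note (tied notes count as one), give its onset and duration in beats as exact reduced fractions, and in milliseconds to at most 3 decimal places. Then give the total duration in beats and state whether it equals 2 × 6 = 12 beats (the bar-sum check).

1) 0.0ms=0b +2686.567ms=3b
2) 2686.567ms=3b +1343.284ms=3/2b
3) 4029.851ms=9/2b +1343.284ms=3/2b
4) 5373.134ms=6b +3582.09ms=4b
5) 8955.224ms=10b +895.522ms=1b
6) 9850.746ms=11b +895.522ms=1b
Σ=12b of 12 (67bpm 6/8) — PASS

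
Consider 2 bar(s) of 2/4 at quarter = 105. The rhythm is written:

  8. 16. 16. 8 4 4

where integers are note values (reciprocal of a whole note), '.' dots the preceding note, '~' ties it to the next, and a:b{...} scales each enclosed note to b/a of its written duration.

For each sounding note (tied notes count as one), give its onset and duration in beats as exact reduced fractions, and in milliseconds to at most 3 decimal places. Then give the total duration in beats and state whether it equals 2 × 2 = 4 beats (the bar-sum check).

1) 0.0ms=0b +428.571ms=3/4b
2) 428.571ms=3/4b +214.286ms=3/8b
3) 642.857ms=9/8b +214.286ms=3/8b
4) 857.143ms=3/2b +285.714ms=1/2b
5) 1142.857ms=2b +571.429ms=1b
6) 1714.286ms=3b +571.429ms=1b
Σ=4b of 4 (105bpm 2/4) — PASS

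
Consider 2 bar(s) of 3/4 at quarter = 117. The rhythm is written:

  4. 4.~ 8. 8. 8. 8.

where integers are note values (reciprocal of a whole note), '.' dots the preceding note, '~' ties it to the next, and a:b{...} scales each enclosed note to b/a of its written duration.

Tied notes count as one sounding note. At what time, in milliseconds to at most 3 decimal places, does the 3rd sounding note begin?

1. 0.0ms @ 0 + 769.231ms (3/2)
2. 769.231ms @ 3/2 + 1153.846ms (9/4)
3. 1923.077ms @ 15/4 + 384.615ms (3/4)
4. 2307.692ms @ 9/2 + 384.615ms (3/4)
5. 2692.308ms @ 21/4 + 384.615ms (3/4)

note 3 onset = 15/4b = 1923.077ms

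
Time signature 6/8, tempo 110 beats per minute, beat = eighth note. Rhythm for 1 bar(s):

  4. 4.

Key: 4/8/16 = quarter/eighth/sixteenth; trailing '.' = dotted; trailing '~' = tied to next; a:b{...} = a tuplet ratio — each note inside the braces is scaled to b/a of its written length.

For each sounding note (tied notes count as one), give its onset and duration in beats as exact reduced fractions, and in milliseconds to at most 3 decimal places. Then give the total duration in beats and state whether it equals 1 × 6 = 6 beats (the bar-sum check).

1) 0.0ms=0b +1636.364ms=3b
2) 1636.364ms=3b +1636.364ms=3b
Σ=6b of 6 (110bpm 6/8) — PASS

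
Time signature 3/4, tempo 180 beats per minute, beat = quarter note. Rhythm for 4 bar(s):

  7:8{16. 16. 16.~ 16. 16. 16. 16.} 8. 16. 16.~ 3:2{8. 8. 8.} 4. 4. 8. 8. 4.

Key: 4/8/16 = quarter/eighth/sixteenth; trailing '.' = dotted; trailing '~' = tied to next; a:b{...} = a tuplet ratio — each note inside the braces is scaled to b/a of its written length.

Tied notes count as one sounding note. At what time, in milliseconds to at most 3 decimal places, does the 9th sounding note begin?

note 9 onset = 33/8b = 1375.0ms

1. 0.0ms @ 0 + 142.857ms (3/7)
2. 142.857ms @ 3/7 + 142.857ms (3/7)
3. 285.714ms @ 6/7 + 285.714ms (6/7)
4. 571.429ms @ 12/7 + 142.857ms (3/7)
5. 714.286ms @ 15/7 + 142.857ms (3/7)
6. 857.143ms @ 18/7 + 142.857ms (3/7)
7. 1000.0ms @ 3 + 250.0ms (3/4)
8. 1250.0ms @ 15/4 + 125.0ms (3/8)
9. 1375.0ms @ 33/8 + 291.667ms (7/8)
10. 1666.667ms @ 5 + 166.667ms (1/2)
11. 1833.333ms @ 11/2 + 166.667ms (1/2)
12. 2000.0ms @ 6 + 500.0ms (3/2)
13. 2500.0ms @ 15/2 + 500.0ms (3/2)
14. 3000.0ms @ 9 + 250.0ms (3/4)
15. 3250.0ms @ 39/4 + 250.0ms (3/4)
16. 3500.0ms @ 21/2 + 500.0ms (3/2)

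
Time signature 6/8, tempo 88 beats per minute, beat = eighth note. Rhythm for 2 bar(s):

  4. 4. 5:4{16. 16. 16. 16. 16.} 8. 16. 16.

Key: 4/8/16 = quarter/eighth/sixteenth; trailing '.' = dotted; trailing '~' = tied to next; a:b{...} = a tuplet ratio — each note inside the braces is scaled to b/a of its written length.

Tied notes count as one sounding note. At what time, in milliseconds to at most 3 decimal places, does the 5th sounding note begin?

note 5 onset = 36/5b = 4909.091ms

1. 0.0ms @ 0 + 2045.455ms (3)
2. 2045.455ms @ 3 + 2045.455ms (3)
3. 4090.909ms @ 6 + 409.091ms (3/5)
4. 4500.0ms @ 33/5 + 409.091ms (3/5)
5. 4909.091ms @ 36/5 + 409.091ms (3/5)
6. 5318.182ms @ 39/5 + 409.091ms (3/5)
7. 5727.273ms @ 42/5 + 409.091ms (3/5)
8. 6136.364ms @ 9 + 1022.727ms (3/2)
9. 7159.091ms @ 21/2 + 511.364ms (3/4)
10. 7670.455ms @ 45/4 + 511.364ms (3/4)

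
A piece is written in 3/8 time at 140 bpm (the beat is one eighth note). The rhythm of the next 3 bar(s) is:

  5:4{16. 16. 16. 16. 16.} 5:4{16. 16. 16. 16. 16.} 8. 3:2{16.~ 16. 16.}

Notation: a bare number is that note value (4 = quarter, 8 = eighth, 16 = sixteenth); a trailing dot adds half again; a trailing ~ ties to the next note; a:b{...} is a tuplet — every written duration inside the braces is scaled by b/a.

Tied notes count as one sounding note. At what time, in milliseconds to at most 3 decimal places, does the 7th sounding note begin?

1. 0.0ms @ 0 + 257.143ms (3/5)
2. 257.143ms @ 3/5 + 257.143ms (3/5)
3. 514.286ms @ 6/5 + 257.143ms (3/5)
4. 771.429ms @ 9/5 + 257.143ms (3/5)
5. 1028.571ms @ 12/5 + 257.143ms (3/5)
6. 1285.714ms @ 3 + 257.143ms (3/5)
7. 1542.857ms @ 18/5 + 257.143ms (3/5)
8. 1800.0ms @ 21/5 + 257.143ms (3/5)
9. 2057.143ms @ 24/5 + 257.143ms (3/5)
10. 2314.286ms @ 27/5 + 257.143ms (3/5)
11. 2571.429ms @ 6 + 642.857ms (3/2)
12. 3214.286ms @ 15/2 + 428.571ms (1)
13. 3642.857ms @ 17/2 + 214.286ms (1/2)

note 7 onset = 18/5b = 1542.857ms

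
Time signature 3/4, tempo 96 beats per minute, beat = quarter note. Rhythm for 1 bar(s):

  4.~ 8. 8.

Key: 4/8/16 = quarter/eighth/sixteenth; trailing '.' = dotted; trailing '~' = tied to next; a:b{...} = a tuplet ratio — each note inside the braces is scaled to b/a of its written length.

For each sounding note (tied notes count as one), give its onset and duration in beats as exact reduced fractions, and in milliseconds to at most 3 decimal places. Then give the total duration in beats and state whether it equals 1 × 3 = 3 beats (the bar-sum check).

1) 0.0ms=0b +1406.25ms=9/4b
2) 1406.25ms=9/4b +468.75ms=3/4b
Σ=3b of 3 (96bpm 3/4) — PASS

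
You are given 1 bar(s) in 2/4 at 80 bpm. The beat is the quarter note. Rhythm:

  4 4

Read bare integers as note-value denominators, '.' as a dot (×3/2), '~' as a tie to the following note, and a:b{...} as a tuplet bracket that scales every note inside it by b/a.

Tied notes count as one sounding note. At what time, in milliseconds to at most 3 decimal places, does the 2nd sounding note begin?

1. 0.0ms @ 0 + 750.0ms (1)
2. 750.0ms @ 1 + 750.0ms (1)

note 2 onset = 1b = 750.0ms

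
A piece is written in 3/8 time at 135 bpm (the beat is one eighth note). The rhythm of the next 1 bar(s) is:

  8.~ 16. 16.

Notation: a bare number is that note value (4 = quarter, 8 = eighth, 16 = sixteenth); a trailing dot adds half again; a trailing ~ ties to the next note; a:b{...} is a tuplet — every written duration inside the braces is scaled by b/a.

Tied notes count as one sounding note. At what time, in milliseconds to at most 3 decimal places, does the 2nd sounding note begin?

note 2 onset = 9/4b = 1000.0ms

1. 0.0ms @ 0 + 1000.0ms (9/4)
2. 1000.0ms @ 9/4 + 333.333ms (3/4)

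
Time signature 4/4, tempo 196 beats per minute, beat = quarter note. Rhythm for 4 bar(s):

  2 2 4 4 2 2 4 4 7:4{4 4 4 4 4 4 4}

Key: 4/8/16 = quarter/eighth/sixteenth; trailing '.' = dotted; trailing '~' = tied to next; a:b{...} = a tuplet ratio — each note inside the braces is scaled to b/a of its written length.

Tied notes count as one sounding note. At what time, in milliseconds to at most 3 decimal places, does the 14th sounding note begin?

1. 0.0ms @ 0 + 612.245ms (2)
2. 612.245ms @ 2 + 612.245ms (2)
3. 1224.49ms @ 4 + 306.122ms (1)
4. 1530.612ms @ 5 + 306.122ms (1)
5. 1836.735ms @ 6 + 612.245ms (2)
6. 2448.98ms @ 8 + 612.245ms (2)
7. 3061.224ms @ 10 + 306.122ms (1)
8. 3367.347ms @ 11 + 306.122ms (1)
9. 3673.469ms @ 12 + 174.927ms (4/7)
10. 3848.397ms @ 88/7 + 174.927ms (4/7)
11. 4023.324ms @ 92/7 + 174.927ms (4/7)
12. 4198.251ms @ 96/7 + 174.927ms (4/7)
13. 4373.178ms @ 100/7 + 174.927ms (4/7)
14. 4548.105ms @ 104/7 + 174.927ms (4/7)
15. 4723.032ms @ 108/7 + 174.927ms (4/7)

note 14 onset = 104/7b = 4548.105ms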